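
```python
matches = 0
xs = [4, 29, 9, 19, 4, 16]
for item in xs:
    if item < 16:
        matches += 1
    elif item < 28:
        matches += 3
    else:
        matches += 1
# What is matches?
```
Trace:
  matches=0
  matches=1, item=4
  matches=2, item=29
  matches=3, item=9
  matches=6, item=19
  matches=7, item=4
  matches=10, item=16

Final answer: 10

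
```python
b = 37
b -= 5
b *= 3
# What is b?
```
Trace:
  b=37
  b=32
  b=96

Final answer: 96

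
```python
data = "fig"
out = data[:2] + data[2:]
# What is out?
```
Trace:
  data='fig'
  data='fig', out='fig'

Final answer: 'fig'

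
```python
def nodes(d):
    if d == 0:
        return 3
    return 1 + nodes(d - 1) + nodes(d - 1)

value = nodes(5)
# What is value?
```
Call trace (a repeated sub-call is expanded the first time; later identical calls just restate its return value):
nodes(d=5)
  nodes(d=4)
    nodes(d=3)
      nodes(d=2)
        nodes(d=1)
          nodes(d=0)
          -> return 3
          nodes(d=0)
          -> return 3
        -> return 7
        nodes(d=1) -> return 7  (same call as traced above)
      -> return 15
      nodes(d=2) -> return 15  (same call as traced above)
    -> return 31
    nodes(d=3) -> return 31  (same call as traced above)
  -> return 63
  nodes(d=4) -> return 63  (same call as traced above)
-> return 127

Final answer: 127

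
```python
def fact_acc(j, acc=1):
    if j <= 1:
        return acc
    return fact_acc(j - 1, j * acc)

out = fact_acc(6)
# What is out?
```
Call trace:
fact_acc(j=6, acc=1)
  fact_acc(j=5, acc=6)
    fact_acc(j=4, acc=30)
      fact_acc(j=3, acc=120)
        fact_acc(j=2, acc=360)
          fact_acc(j=1, acc=720)
          -> return 720
        -> return 720
      -> return 720
    -> return 720
  -> return 720
-> return 720

Final answer: 720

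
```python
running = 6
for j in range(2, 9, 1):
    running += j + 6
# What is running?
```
Trace:
  running=6
  running=14, j=2
  running=23, j=3
  running=33, j=4
  running=44, j=5
  running=56, j=6
  running=69, j=7
  running=83, j=8

Final answer: 83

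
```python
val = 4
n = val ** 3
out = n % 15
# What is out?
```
Trace:
  val=4
  val=4, n=64
  val=4, n=64, out=4

Final answer: 4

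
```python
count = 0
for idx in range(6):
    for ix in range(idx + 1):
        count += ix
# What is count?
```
Trace:
  count=0
  count=0, idx=0, ix=0
  count=0, idx=1, ix=0
  count=1, idx=1, ix=1
  count=1, idx=2, ix=0
  count=2, idx=2, ix=1
  count=4, idx=2, ix=2
  count=4, idx=3, ix=0
  count=5, idx=3, ix=1
  count=7, idx=3, ix=2
  count=10, idx=3, ix=3
  count=10, idx=4, ix=0
  count=11, idx=4, ix=1
  count=13, idx=4, ix=2
  count=16, idx=4, ix=3
  count=20, idx=4, ix=4
  count=20, idx=5, ix=0
  count=21, idx=5, ix=1
  count=23, idx=5, ix=2
  count=26, idx=5, ix=3
  count=30, idx=5, ix=4
  count=35, idx=5, ix=5

Final answer: 35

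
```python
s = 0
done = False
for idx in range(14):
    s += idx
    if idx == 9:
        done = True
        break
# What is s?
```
Trace:
  s=0
  s=0, done=False
  s=0, done=False, idx=0
  s=1, done=False, idx=1
  s=3, done=False, idx=2
  s=6, done=False, idx=3
  s=10, done=False, idx=4
  s=15, done=False, idx=5
  s=21, done=False, idx=6
  s=28, done=False, idx=7
  s=36, done=False, idx=8
  s=45, done=True, idx=9

Final answer: 45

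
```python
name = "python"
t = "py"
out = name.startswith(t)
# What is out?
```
Trace:
  name='python'
  name='python', t='py'
  name='python', t='py', out=True

Final answer: True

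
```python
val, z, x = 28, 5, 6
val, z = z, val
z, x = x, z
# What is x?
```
Trace:
  val=28, z=5, x=6
  val=5, z=28, x=6
  val=5, z=6, x=28

Final answer: 28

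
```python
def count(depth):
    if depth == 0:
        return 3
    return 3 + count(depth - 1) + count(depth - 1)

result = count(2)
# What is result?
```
Call trace (a repeated sub-call is expanded the first time; later identical calls just restate its return value):
count(depth=2)
  count(depth=1)
    count(depth=0)
    -> return 3
    count(depth=0)
    -> return 3
  -> return 9
  count(depth=1) -> return 9  (same call as traced above)
-> return 21

Final answer: 21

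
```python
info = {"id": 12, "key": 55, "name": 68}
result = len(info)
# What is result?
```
Trace:
  info={'id': 12, 'key': 55, 'name': 68}
  info={'id': 12, 'key': 55, 'name': 68}, result=3

Final answer: 3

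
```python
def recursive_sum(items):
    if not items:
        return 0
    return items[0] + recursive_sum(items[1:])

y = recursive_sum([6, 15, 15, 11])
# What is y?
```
Call trace:
recursive_sum(items=[6, 15, 15, 11])
  recursive_sum(items=[15, 15, 11])
    recursive_sum(items=[15, 11])
      recursive_sum(items=[11])
        recursive_sum(items=[])
        -> return 0
      -> return 11
    -> return 26
  -> return 41
-> return 47

Final answer: 47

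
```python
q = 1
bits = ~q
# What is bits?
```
Trace:
  q=1
  q=1, bits=-2

Final answer: -2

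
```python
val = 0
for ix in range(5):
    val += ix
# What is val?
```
Trace:
  val=0
  val=0, ix=0
  val=1, ix=1
  val=3, ix=2
  val=6, ix=3
  val=10, ix=4

Final answer: 10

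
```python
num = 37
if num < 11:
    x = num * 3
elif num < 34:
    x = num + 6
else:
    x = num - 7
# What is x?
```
Trace:
  num=37
  num=37, x=30

Final answer: 30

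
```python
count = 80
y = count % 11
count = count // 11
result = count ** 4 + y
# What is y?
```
Trace:
  count=80
  count=80, y=3
  count=7, y=3
  count=7, y=3, result=2404

Final answer: 3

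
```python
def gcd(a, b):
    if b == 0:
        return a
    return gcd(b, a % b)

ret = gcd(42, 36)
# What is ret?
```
Call trace:
gcd(a=42, b=36)
  gcd(a=36, b=6)
    gcd(a=6, b=0)
    -> return 6
  -> return 6
-> return 6

Final answer: 6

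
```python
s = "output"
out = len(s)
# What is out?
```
Trace:
  s='output'
  s='output', out=6

Final answer: 6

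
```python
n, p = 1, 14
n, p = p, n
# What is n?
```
Trace:
  n=1, p=14
  n=14, p=1

Final answer: 14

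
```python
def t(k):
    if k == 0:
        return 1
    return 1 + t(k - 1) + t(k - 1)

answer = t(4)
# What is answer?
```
Call trace (a repeated sub-call is expanded the first time; later identical calls just restate its return value):
t(k=4)
  t(k=3)
    t(k=2)
      t(k=1)
        t(k=0)
        -> return 1
        t(k=0)
        -> return 1
      -> return 3
      t(k=1) -> return 3  (same call as traced above)
    -> return 7
    t(k=2) -> return 7  (same call as traced above)
  -> return 15
  t(k=3) -> return 15  (same call as traced above)
-> return 31

Final answer: 31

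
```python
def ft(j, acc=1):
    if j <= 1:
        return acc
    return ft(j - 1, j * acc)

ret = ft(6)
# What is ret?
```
Call trace:
ft(j=6, acc=1)
  ft(j=5, acc=6)
    ft(j=4, acc=30)
      ft(j=3, acc=120)
        ft(j=2, acc=360)
          ft(j=1, acc=720)
          -> return 720
        -> return 720
      -> return 720
    -> return 720
  -> return 720
-> return 720

Final answer: 720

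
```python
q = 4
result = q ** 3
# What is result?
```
Trace:
  q=4
  q=4, result=64

Final answer: 64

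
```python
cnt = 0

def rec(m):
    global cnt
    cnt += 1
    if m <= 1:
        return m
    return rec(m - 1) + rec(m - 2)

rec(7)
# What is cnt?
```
Call trace (a repeated sub-call is expanded the first time; later identical calls just restate its return value):
rec(m=7)
  rec(m=6)
    rec(m=5)
      rec(m=4)
        rec(m=3)
          rec(m=2)
            rec(m=1)
            -> return 1
            rec(m=0)
            -> return 0
          -> return 1
          rec(m=1)
          -> return 1
        -> return 2
        rec(m=2) -> return 1  (same call as traced above)
      -> return 3
      rec(m=3) -> return 2  (same call as traced above)
    -> return 5
    rec(m=4) -> return 3  (same call as traced above)
  -> return 8
  rec(m=5) -> return 5  (same call as traced above)
-> return 13

cnt is incremented once per call, so count the calls in each subtree. Let C(m) = number of calls made by rec(m).
C(0) = C(1) = 1 (base case, no recursion); C(m) = 1 + C(m - 1) + C(m - 2) otherwise.
C(2) = 1 + C(1) + C(0) = 1 + 1 + 1 = 3
C(3) = 1 + C(2) + C(1) = 1 + 3 + 1 = 5
C(4) = 1 + C(3) + C(2) = 1 + 5 + 3 = 9
C(5) = 1 + C(4) + C(3) = 1 + 9 + 5 = 15
C(6) = 1 + C(5) + C(4) = 1 + 15 + 9 = 25
C(7) = 1 + C(6) + C(5) = 1 + 25 + 15 = 41
cnt = C(7) = 41

Final answer: 41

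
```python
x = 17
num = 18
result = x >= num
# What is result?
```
Trace:
  x=17
  x=17, num=18
  x=17, num=18, result=False

Final answer: False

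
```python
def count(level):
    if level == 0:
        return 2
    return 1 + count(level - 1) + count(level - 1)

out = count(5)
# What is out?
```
Call trace (a repeated sub-call is expanded the first time; later identical calls just restate its return value):
count(level=5)
  count(level=4)
    count(level=3)
      count(level=2)
        count(level=1)
          count(level=0)
          -> return 2
          count(level=0)
          -> return 2
        -> return 5
        count(level=1) -> return 5  (same call as traced above)
      -> return 11
      count(level=2) -> return 11  (same call as traced above)
    -> return 23
    count(level=3) -> return 23  (same call as traced above)
  -> return 47
  count(level=4) -> return 47  (same call as traced above)
-> return 95

Final answer: 95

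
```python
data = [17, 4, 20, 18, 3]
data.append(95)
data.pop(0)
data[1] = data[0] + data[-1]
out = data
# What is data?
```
Trace:
  data=[17, 4, 20, 18, 3]
  data=[17, 4, 20, 18, 3, 95]
  data=[4, 20, 18, 3, 95]
  data=[4, 99, 18, 3, 95]
  data=[4, 99, 18, 3, 95], out=[4, 99, 18, 3, 95]

Final answer: [4, 99, 18, 3, 95]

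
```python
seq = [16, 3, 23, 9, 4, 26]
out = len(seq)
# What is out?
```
Trace:
  seq=[16, 3, 23, 9, 4, 26]
  seq=[16, 3, 23, 9, 4, 26], out=6

Final answer: 6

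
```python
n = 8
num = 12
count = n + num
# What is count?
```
Trace:
  n=8
  n=8, num=12
  n=8, num=12, count=20

Final answer: 20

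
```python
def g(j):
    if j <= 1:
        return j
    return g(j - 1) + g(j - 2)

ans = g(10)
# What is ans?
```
Call trace (a repeated sub-call is expanded the first time; later identical calls just restate its return value):
g(j=10)
  g(j=9)
    g(j=8)
      g(j=7)
        g(j=6)
          g(j=5)
            g(j=4)
              g(j=3)
                g(j=2)
                  g(j=1)
                  -> return 1
                  g(j=0)
                  -> return 0
                -> return 1
                g(j=1)
                -> return 1
              -> return 2
              g(j=2) -> return 1  (same call as traced above)
            -> return 3
            g(j=3) -> return 2  (same call as traced above)
          -> return 5
          g(j=4) -> return 3  (same call as traced above)
        -> return 8
        g(j=5) -> return 5  (same call as traced above)
      -> return 13
      g(j=6) -> return 8  (same call as traced above)
    -> return 21
    g(j=7) -> return 13  (same call as traced above)
  -> return 34
  g(j=8) -> return 21  (same call as traced above)
-> return 55

Final answer: 55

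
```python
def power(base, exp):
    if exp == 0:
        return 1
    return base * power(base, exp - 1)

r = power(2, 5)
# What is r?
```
Call trace:
power(base=2, exp=5)
  power(base=2, exp=4)
    power(base=2, exp=3)
      power(base=2, exp=2)
        power(base=2, exp=1)
          power(base=2, exp=0)
          -> return 1
        -> return 2
      -> return 4
    -> return 8
  -> return 16
-> return 32

Final answer: 32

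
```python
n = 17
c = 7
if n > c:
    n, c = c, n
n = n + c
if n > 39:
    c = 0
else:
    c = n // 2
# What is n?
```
Trace:
  n=17
  n=17, c=7
  n=7, c=17
  n=24, c=17
  n=24, c=12

Final answer: 24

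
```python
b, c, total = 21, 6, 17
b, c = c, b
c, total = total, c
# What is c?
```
Trace:
  b=21, c=6, total=17
  b=6, c=21, total=17
  b=6, c=17, total=21

Final answer: 17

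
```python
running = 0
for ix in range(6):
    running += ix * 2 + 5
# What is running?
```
Trace:
  running=0
  running=5, ix=0
  running=12, ix=1
  running=21, ix=2
  running=32, ix=3
  running=45, ix=4
  running=60, ix=5

Final answer: 60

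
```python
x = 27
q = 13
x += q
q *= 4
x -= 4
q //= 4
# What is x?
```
Trace:
  x=27
  x=27, q=13
  x=40, q=13
  x=40, q=52
  x=36, q=52
  x=36, q=13

Final answer: 36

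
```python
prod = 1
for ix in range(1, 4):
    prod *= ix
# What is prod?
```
Trace:
  prod=1
  prod=1, ix=1
  prod=2, ix=2
  prod=6, ix=3

Final answer: 6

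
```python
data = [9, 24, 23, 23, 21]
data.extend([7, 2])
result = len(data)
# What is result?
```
Trace:
  data=[9, 24, 23, 23, 21]
  data=[9, 24, 23, 23, 21, 7, 2]
  data=[9, 24, 23, 23, 21, 7, 2], result=7

Final answer: 7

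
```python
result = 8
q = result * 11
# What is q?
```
Trace:
  result=8
  result=8, q=88

Final answer: 88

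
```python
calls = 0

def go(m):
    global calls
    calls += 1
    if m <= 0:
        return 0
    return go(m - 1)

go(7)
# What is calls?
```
Call trace:
go(m=7)
  go(m=6)
    go(m=5)
      go(m=4)
        go(m=3)
          go(m=2)
            go(m=1)
              go(m=0)
              -> return 0
            -> return 0
          -> return 0
        -> return 0
      -> return 0
    -> return 0
  -> return 0
-> return 0

calls is incremented once per call. go is entered once for each m = 7, 6, 5, 4, 3, 2, 1, 0 (the m <= 0 call returns without recursing), i.e. 7 + 1 calls.
calls = 8

Final answer: 8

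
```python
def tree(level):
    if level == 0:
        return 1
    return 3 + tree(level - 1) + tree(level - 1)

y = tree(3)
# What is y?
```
Call trace (a repeated sub-call is expanded the first time; later identical calls just restate its return value):
tree(level=3)
  tree(level=2)
    tree(level=1)
      tree(level=0)
      -> return 1
      tree(level=0)
      -> return 1
    -> return 5
    tree(level=1) -> return 5  (same call as traced above)
  -> return 13
  tree(level=2) -> return 13  (same call as traced above)
-> return 29

Final answer: 29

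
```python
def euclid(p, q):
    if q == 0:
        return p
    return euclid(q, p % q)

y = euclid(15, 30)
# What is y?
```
Call trace:
euclid(p=15, q=30)
  euclid(p=30, q=15)
    euclid(p=15, q=0)
    -> return 15
  -> return 15
-> return 15

Final answer: 15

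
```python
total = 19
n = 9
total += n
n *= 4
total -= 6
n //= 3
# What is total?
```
Trace:
  total=19
  total=19, n=9
  total=28, n=9
  total=28, n=36
  total=22, n=36
  total=22, n=12

Final answer: 22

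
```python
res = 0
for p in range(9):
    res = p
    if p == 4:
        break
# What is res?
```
Trace:
  res=0
  res=0, p=0
  res=1, p=1
  res=2, p=2
  res=3, p=3
  res=4, p=4

Final answer: 4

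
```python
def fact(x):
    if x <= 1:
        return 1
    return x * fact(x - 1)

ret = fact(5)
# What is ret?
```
Call trace:
fact(x=5)
  fact(x=4)
    fact(x=3)
      fact(x=2)
        fact(x=1)
        -> return 1
      -> return 2
    -> return 6
  -> return 24
-> return 120

Final answer: 120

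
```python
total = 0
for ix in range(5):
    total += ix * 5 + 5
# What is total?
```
Trace:
  total=0
  total=5, ix=0
  total=15, ix=1
  total=30, ix=2
  total=50, ix=3
  total=75, ix=4

Final answer: 75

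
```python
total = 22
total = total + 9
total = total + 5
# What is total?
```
Trace:
  total=22
  total=31
  total=36

Final answer: 36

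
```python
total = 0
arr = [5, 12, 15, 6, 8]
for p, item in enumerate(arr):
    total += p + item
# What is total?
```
Trace:
  total=0
  total=5, p=0, item=5
  total=18, p=1, item=12
  total=35, p=2, item=15
  total=44, p=3, item=6
  total=56, p=4, item=8

Final answer: 56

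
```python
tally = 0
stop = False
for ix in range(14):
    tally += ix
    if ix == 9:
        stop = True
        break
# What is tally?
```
Trace:
  tally=0
  tally=0, stop=False
  tally=0, stop=False, ix=0
  tally=1, stop=False, ix=1
  tally=3, stop=False, ix=2
  tally=6, stop=False, ix=3
  tally=10, stop=False, ix=4
  tally=15, stop=False, ix=5
  tally=21, stop=False, ix=6
  tally=28, stop=False, ix=7
  tally=36, stop=False, ix=8
  tally=45, stop=True, ix=9

Final answer: 45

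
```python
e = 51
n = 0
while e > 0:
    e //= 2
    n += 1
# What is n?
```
Trace:
  e=51
  e=51, n=0
  e=25, n=1
  e=12, n=2
  e=6, n=3
  e=3, n=4
  e=1, n=5
  e=0, n=6

Final answer: 6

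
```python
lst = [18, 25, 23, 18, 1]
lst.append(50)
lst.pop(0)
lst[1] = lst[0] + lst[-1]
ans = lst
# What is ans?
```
Trace:
  lst=[18, 25, 23, 18, 1]
  lst=[18, 25, 23, 18, 1, 50]
  lst=[25, 23, 18, 1, 50]
  lst=[25, 75, 18, 1, 50]
  lst=[25, 75, 18, 1, 50], ans=[25, 75, 18, 1, 50]

Final answer: [25, 75, 18, 1, 50]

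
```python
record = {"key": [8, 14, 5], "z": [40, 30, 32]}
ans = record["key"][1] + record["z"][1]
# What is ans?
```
Trace:
  record={'key': [8, 14, 5], 'z': [40, 30, 32]}
  record={'key': [8, 14, 5], 'z': [40, 30, 32]}, ans=44

Final answer: 44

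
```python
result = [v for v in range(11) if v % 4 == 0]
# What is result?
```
Trace:
  v=0
  v=1
  v=2
  v=3
  v=4
  v=5
  v=6
  v=7
  v=8
  v=9
  v=10
  result=[0, 4, 8]

Final answer: [0, 4, 8]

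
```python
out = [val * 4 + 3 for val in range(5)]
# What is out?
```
Trace:
  val=0
  val=1
  val=2
  val=3
  val=4
  out=[3, 7, 11, 15, 19]

Final answer: [3, 7, 11, 15, 19]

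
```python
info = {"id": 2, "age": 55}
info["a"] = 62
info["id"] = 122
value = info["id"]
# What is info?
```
Trace:
  info={'id': 2, 'age': 55}
  info={'id': 2, 'age': 55, 'a': 62}
  info={'id': 122, 'age': 55, 'a': 62}
  info={'id': 122, 'age': 55, 'a': 62}, value=122

Final answer: {'id': 122, 'age': 55, 'a': 62}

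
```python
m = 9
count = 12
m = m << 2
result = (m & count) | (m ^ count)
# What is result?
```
Trace:
  m=9
  m=9, count=12
  m=36, count=12
  m=36, count=12, result=44

Final answer: 44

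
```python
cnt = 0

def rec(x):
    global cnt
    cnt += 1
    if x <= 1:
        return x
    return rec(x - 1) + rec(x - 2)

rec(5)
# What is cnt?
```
Call trace (a repeated sub-call is expanded the first time; later identical calls just restate its return value):
rec(x=5)
  rec(x=4)
    rec(x=3)
      rec(x=2)
        rec(x=1)
        -> return 1
        rec(x=0)
        -> return 0
      -> return 1
      rec(x=1)
      -> return 1
    -> return 2
    rec(x=2) -> return 1  (same call as traced above)
  -> return 3
  rec(x=3) -> return 2  (same call as traced above)
-> return 5

cnt is incremented once per call, so count the calls in each subtree. Let C(x) = number of calls made by rec(x).
C(0) = C(1) = 1 (base case, no recursion); C(x) = 1 + C(x - 1) + C(x - 2) otherwise.
C(2) = 1 + C(1) + C(0) = 1 + 1 + 1 = 3
C(3) = 1 + C(2) + C(1) = 1 + 3 + 1 = 5
C(4) = 1 + C(3) + C(2) = 1 + 5 + 3 = 9
C(5) = 1 + C(4) + C(3) = 1 + 9 + 5 = 15
cnt = C(5) = 15

Final answer: 15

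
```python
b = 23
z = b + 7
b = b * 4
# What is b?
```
Trace:
  b=23
  b=23, z=30
  b=92, z=30

Final answer: 92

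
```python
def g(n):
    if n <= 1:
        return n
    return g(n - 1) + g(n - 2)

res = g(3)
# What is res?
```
Call trace:
g(n=3)
  g(n=2)
    g(n=1)
    -> return 1
    g(n=0)
    -> return 0
  -> return 1
  g(n=1)
  -> return 1
-> return 2

Final answer: 2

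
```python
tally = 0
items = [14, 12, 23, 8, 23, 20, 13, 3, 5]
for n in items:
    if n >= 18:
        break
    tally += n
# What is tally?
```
Trace:
  tally=0
  tally=14, n=14
  tally=26, n=12
  tally=26, n=23

Final answer: 26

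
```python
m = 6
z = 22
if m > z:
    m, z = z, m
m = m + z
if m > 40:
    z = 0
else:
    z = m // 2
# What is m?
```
Trace:
  m=6
  m=6, z=22
  m=6, z=22
  m=28, z=22
  m=28, z=14

Final answer: 28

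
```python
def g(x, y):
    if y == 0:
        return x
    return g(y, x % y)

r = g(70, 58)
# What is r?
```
Call trace:
g(x=70, y=58)
  g(x=58, y=12)
    g(x=12, y=10)
      g(x=10, y=2)
        g(x=2, y=0)
        -> return 2
      -> return 2
    -> return 2
  -> return 2
-> return 2

Final answer: 2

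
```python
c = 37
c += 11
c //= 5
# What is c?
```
Trace:
  c=37
  c=48
  c=9

Final answer: 9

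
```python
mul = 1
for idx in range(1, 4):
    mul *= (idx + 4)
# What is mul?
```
Trace:
  mul=1
  mul=5, idx=1
  mul=30, idx=2
  mul=210, idx=3

Final answer: 210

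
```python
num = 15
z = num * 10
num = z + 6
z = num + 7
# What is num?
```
Trace:
  num=15
  num=15, z=150
  num=156, z=150
  num=156, z=163

Final answer: 156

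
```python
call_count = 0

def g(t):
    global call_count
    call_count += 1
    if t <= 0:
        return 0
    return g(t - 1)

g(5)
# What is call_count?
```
Call trace:
g(t=5)
  g(t=4)
    g(t=3)
      g(t=2)
        g(t=1)
          g(t=0)
          -> return 0
        -> return 0
      -> return 0
    -> return 0
  -> return 0
-> return 0

call_count is incremented once per call. g is entered once for each t = 5, 4, 3, 2, 1, 0 (the t <= 0 call returns without recursing), i.e. 5 + 1 calls.
call_count = 6

Final answer: 6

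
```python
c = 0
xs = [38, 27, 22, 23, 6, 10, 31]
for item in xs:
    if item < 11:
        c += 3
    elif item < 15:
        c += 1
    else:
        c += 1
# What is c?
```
Trace:
  c=0
  c=1, item=38
  c=2, item=27
  c=3, item=22
  c=4, item=23
  c=7, item=6
  c=10, item=10
  c=11, item=31

Final answer: 11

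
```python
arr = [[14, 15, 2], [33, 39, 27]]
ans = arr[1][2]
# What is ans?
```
Trace:
  arr=[[14, 15, 2], [33, 39, 27]]
  arr=[[14, 15, 2], [33, 39, 27]], ans=27

Final answer: 27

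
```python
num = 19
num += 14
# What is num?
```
Trace:
  num=19
  num=33

Final answer: 33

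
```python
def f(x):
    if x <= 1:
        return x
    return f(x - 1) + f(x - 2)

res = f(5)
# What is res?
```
Call trace (a repeated sub-call is expanded the first time; later identical calls just restate its return value):
f(x=5)
  f(x=4)
    f(x=3)
      f(x=2)
        f(x=1)
        -> return 1
        f(x=0)
        -> return 0
      -> return 1
      f(x=1)
      -> return 1
    -> return 2
    f(x=2) -> return 1  (same call as traced above)
  -> return 3
  f(x=3) -> return 2  (same call as traced above)
-> return 5

Final answer: 5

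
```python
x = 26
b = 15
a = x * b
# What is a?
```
Trace:
  x=26
  x=26, b=15
  x=26, b=15, a=390

Final answer: 390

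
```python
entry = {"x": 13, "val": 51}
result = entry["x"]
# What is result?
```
Trace:
  entry={'x': 13, 'val': 51}
  entry={'x': 13, 'val': 51}, result=13

Final answer: 13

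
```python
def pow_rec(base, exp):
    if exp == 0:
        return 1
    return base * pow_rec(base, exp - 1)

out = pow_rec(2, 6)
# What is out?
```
Call trace:
pow_rec(base=2, exp=6)
  pow_rec(base=2, exp=5)
    pow_rec(base=2, exp=4)
      pow_rec(base=2, exp=3)
        pow_rec(base=2, exp=2)
          pow_rec(base=2, exp=1)
            pow_rec(base=2, exp=0)
            -> return 1
          -> return 2
        -> return 4
      -> return 8
    -> return 16
  -> return 32
-> return 64

Final answer: 64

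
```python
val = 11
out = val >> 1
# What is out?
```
Trace:
  val=11
  val=11, out=5

Final answer: 5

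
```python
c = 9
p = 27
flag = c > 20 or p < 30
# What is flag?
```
Trace:
  c=9
  c=9, p=27
  c=9, p=27, flag=True

Final answer: True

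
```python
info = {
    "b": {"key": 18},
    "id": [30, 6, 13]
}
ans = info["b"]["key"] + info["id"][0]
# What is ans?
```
Trace:
  info={'b': {'key': 18}, 'id': [30, 6, 13]}
  info={'b': {'key': 18}, 'id': [30, 6, 13]}, ans=48

Final answer: 48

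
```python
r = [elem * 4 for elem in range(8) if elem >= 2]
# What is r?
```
Trace:
  elem=0
  elem=1
  elem=2
  elem=3
  elem=4
  elem=5
  elem=6
  elem=7
  r=[8, 12, 16, 20, 24, 28]

Final answer: [8, 12, 16, 20, 24, 28]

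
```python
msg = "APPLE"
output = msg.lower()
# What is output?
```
Trace:
  msg='APPLE'
  msg='APPLE', output='apple'

Final answer: 'apple'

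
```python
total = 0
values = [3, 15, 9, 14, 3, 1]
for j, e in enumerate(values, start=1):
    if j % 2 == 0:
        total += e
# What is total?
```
Trace:
  total=0
  total=0, j=1, e=3
  total=15, j=2, e=15
  total=15, j=3, e=9
  total=29, j=4, e=14
  total=29, j=5, e=3
  total=30, j=6, e=1

Final answer: 30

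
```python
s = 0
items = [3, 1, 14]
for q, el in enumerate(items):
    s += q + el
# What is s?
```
Trace:
  s=0
  s=3, q=0, el=3
  s=5, q=1, el=1
  s=21, q=2, el=14

Final answer: 21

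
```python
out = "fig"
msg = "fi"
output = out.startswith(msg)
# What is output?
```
Trace:
  out='fig'
  out='fig', msg='fi'
  out='fig', msg='fi', output=True

Final answer: True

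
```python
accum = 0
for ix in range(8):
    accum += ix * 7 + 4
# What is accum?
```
Trace:
  accum=0
  accum=4, ix=0
  accum=15, ix=1
  accum=33, ix=2
  accum=58, ix=3
  accum=90, ix=4
  accum=129, ix=5
  accum=175, ix=6
  accum=228, ix=7

Final answer: 228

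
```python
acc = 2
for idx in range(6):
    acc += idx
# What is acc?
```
Trace:
  acc=2
  acc=2, idx=0
  acc=3, idx=1
  acc=5, idx=2
  acc=8, idx=3
  acc=12, idx=4
  acc=17, idx=5

Final answer: 17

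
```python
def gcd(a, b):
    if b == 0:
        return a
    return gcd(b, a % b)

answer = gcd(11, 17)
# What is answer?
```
Call trace:
gcd(a=11, b=17)
  gcd(a=17, b=11)
    gcd(a=11, b=6)
      gcd(a=6, b=5)
        gcd(a=5, b=1)
          gcd(a=1, b=0)
          -> return 1
        -> return 1
      -> return 1
    -> return 1
  -> return 1
-> return 1

Final answer: 1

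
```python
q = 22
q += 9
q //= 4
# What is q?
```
Trace:
  q=22
  q=31
  q=7

Final answer: 7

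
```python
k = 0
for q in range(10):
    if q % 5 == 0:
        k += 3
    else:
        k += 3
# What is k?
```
Trace:
  k=0
  k=3, q=0
  k=6, q=1
  k=9, q=2
  k=12, q=3
  k=15, q=4
  k=18, q=5
  k=21, q=6
  k=24, q=7
  k=27, q=8
  k=30, q=9

Final answer: 30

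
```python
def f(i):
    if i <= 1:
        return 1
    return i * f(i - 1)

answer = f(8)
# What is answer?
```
Call trace:
f(i=8)
  f(i=7)
    f(i=6)
      f(i=5)
        f(i=4)
          f(i=3)
            f(i=2)
              f(i=1)
              -> return 1
            -> return 2
          -> return 6
        -> return 24
      -> return 120
    -> return 720
  -> return 5040
-> return 40320

Final answer: 40320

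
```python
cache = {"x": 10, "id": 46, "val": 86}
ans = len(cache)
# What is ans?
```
Trace:
  cache={'x': 10, 'id': 46, 'val': 86}
  cache={'x': 10, 'id': 46, 'val': 86}, ans=3

Final answer: 3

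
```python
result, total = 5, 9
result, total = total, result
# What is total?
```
Trace:
  result=5, total=9
  result=9, total=5

Final answer: 5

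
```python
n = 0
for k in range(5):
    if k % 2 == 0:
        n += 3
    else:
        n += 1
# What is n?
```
Trace:
  n=0
  n=3, k=0
  n=4, k=1
  n=7, k=2
  n=8, k=3
  n=11, k=4

Final answer: 11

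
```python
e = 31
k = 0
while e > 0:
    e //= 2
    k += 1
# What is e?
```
Trace:
  e=31
  e=31, k=0
  e=15, k=1
  e=7, k=2
  e=3, k=3
  e=1, k=4
  e=0, k=5

Final answer: 0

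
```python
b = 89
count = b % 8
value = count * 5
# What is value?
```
Trace:
  b=89
  b=89, count=1
  b=89, count=1, value=5

Final answer: 5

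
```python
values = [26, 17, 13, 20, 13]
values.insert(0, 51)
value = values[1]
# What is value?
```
Trace:
  values=[26, 17, 13, 20, 13]
  values=[51, 26, 17, 13, 20, 13]
  values=[51, 26, 17, 13, 20, 13], value=26

Final answer: 26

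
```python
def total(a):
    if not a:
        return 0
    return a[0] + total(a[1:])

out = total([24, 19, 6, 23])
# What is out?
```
Call trace:
total(a=[24, 19, 6, 23])
  total(a=[19, 6, 23])
    total(a=[6, 23])
      total(a=[23])
        total(a=[])
        -> return 0
      -> return 23
    -> return 29
  -> return 48
-> return 72

Final answer: 72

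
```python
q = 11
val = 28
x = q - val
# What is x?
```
Trace:
  q=11
  q=11, val=28
  q=11, val=28, x=-17

Final answer: -17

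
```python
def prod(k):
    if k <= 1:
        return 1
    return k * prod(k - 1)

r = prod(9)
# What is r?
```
Call trace:
prod(k=9)
  prod(k=8)
    prod(k=7)
      prod(k=6)
        prod(k=5)
          prod(k=4)
            prod(k=3)
              prod(k=2)
                prod(k=1)
                -> return 1
              -> return 2
            -> return 6
          -> return 24
        -> return 120
      -> return 720
    -> return 5040
  -> return 40320
-> return 362880

Final answer: 362880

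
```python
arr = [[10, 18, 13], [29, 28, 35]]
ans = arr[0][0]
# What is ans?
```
Trace:
  arr=[[10, 18, 13], [29, 28, 35]]
  arr=[[10, 18, 13], [29, 28, 35]], ans=10

Final answer: 10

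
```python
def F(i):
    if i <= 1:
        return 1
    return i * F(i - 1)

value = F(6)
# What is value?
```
Call trace:
F(i=6)
  F(i=5)
    F(i=4)
      F(i=3)
        F(i=2)
          F(i=1)
          -> return 1
        -> return 2
      -> return 6
    -> return 24
  -> return 120
-> return 720

Final answer: 720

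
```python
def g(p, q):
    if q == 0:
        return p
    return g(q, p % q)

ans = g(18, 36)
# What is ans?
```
Call trace:
g(p=18, q=36)
  g(p=36, q=18)
    g(p=18, q=0)
    -> return 18
  -> return 18
-> return 18

Final answer: 18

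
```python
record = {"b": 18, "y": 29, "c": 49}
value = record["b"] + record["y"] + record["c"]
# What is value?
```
Trace:
  record={'b': 18, 'y': 29, 'c': 49}
  record={'b': 18, 'y': 29, 'c': 49}, value=96

Final answer: 96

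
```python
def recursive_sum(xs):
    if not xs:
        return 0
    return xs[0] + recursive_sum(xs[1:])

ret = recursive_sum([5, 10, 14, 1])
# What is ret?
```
Call trace:
recursive_sum(xs=[5, 10, 14, 1])
  recursive_sum(xs=[10, 14, 1])
    recursive_sum(xs=[14, 1])
      recursive_sum(xs=[1])
        recursive_sum(xs=[])
        -> return 0
      -> return 1
    -> return 15
  -> return 25
-> return 30

Final answer: 30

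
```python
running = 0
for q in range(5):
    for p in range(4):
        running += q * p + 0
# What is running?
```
Trace:
  running=0
  running=0, q=0, p=0
  running=0, q=0, p=1
  running=0, q=0, p=2
  running=0, q=0, p=3
  running=0, q=1, p=0
  running=1, q=1, p=1
  running=3, q=1, p=2
  running=6, q=1, p=3
  running=6, q=2, p=0
  running=8, q=2, p=1
  running=12, q=2, p=2
  running=18, q=2, p=3
  running=18, q=3, p=0
  running=21, q=3, p=1
  running=27, q=3, p=2
  running=36, q=3, p=3
  running=36, q=4, p=0
  running=40, q=4, p=1
  running=48, q=4, p=2
  running=60, q=4, p=3

Final answer: 60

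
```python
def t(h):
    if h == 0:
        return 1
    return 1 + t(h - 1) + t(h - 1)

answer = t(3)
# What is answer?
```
Call trace (a repeated sub-call is expanded the first time; later identical calls just restate its return value):
t(h=3)
  t(h=2)
    t(h=1)
      t(h=0)
      -> return 1
      t(h=0)
      -> return 1
    -> return 3
    t(h=1) -> return 3  (same call as traced above)
  -> return 7
  t(h=2) -> return 7  (same call as traced above)
-> return 15

Final answer: 15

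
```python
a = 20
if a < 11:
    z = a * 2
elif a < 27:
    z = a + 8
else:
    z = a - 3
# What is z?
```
Trace:
  a=20
  a=20, z=28

Final answer: 28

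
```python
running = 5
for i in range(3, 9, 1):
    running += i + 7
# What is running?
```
Trace:
  running=5
  running=15, i=3
  running=26, i=4
  running=38, i=5
  running=51, i=6
  running=65, i=7
  running=80, i=8

Final answer: 80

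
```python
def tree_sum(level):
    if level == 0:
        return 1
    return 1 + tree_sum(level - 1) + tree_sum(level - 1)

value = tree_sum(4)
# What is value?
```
Call trace (a repeated sub-call is expanded the first time; later identical calls just restate its return value):
tree_sum(level=4)
  tree_sum(level=3)
    tree_sum(level=2)
      tree_sum(level=1)
        tree_sum(level=0)
        -> return 1
        tree_sum(level=0)
        -> return 1
      -> return 3
      tree_sum(level=1) -> return 3  (same call as traced above)
    -> return 7
    tree_sum(level=2) -> return 7  (same call as traced above)
  -> return 15
  tree_sum(level=3) -> return 15  (same call as traced above)
-> return 31

Final answer: 31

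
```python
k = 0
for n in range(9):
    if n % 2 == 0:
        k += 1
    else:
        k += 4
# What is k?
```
Trace:
  k=0
  k=1, n=0
  k=5, n=1
  k=6, n=2
  k=10, n=3
  k=11, n=4
  k=15, n=5
  k=16, n=6
  k=20, n=7
  k=21, n=8

Final answer: 21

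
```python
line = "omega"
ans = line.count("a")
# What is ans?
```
Trace:
  line='omega'
  line='omega', ans=1

Final answer: 1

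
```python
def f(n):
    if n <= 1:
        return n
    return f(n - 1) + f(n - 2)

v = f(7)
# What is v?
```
Call trace (a repeated sub-call is expanded the first time; later identical calls just restate its return value):
f(n=7)
  f(n=6)
    f(n=5)
      f(n=4)
        f(n=3)
          f(n=2)
            f(n=1)
            -> return 1
            f(n=0)
            -> return 0
          -> return 1
          f(n=1)
          -> return 1
        -> return 2
        f(n=2) -> return 1  (same call as traced above)
      -> return 3
      f(n=3) -> return 2  (same call as traced above)
    -> return 5
    f(n=4) -> return 3  (same call as traced above)
  -> return 8
  f(n=5) -> return 5  (same call as traced above)
-> return 13

Final answer: 13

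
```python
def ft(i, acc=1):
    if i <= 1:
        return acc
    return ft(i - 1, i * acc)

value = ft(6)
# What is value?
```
Call trace:
ft(i=6, acc=1)
  ft(i=5, acc=6)
    ft(i=4, acc=30)
      ft(i=3, acc=120)
        ft(i=2, acc=360)
          ft(i=1, acc=720)
          -> return 720
        -> return 720
      -> return 720
    -> return 720
  -> return 720
-> return 720

Final answer: 720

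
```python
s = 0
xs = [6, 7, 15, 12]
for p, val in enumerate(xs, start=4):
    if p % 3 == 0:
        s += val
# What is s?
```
Trace:
  s=0
  s=0, p=4, val=6
  s=0, p=5, val=7
  s=15, p=6, val=15
  s=15, p=7, val=12

Final answer: 15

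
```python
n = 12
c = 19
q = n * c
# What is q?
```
Trace:
  n=12
  n=12, c=19
  n=12, c=19, q=228

Final answer: 228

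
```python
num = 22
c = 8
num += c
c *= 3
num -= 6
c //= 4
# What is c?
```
Trace:
  num=22
  num=22, c=8
  num=30, c=8
  num=30, c=24
  num=24, c=24
  num=24, c=6

Final answer: 6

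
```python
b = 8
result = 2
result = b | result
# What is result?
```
Trace:
  b=8
  b=8, result=2
  b=8, result=10

Final answer: 10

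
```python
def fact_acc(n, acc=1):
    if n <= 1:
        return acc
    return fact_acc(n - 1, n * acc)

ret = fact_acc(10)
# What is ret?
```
Call trace:
fact_acc(n=10, acc=1)
  fact_acc(n=9, acc=10)
    fact_acc(n=8, acc=90)
      fact_acc(n=7, acc=720)
        fact_acc(n=6, acc=5040)
          fact_acc(n=5, acc=30240)
            fact_acc(n=4, acc=151200)
              fact_acc(n=3, acc=604800)
                fact_acc(n=2, acc=1814400)
                  fact_acc(n=1, acc=3628800)
                  -> return 3628800
                -> return 3628800
              -> return 3628800
            -> return 3628800
          -> return 3628800
        -> return 3628800
      -> return 3628800
    -> return 3628800
  -> return 3628800
-> return 3628800

Final answer: 3628800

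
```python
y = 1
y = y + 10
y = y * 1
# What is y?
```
Trace:
  y=1
  y=11
  y=11

Final answer: 11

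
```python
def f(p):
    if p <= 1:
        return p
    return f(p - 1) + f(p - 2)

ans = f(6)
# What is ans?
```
Call trace (a repeated sub-call is expanded the first time; later identical calls just restate its return value):
f(p=6)
  f(p=5)
    f(p=4)
      f(p=3)
        f(p=2)
          f(p=1)
          -> return 1
          f(p=0)
          -> return 0
        -> return 1
        f(p=1)
        -> return 1
      -> return 2
      f(p=2) -> return 1  (same call as traced above)
    -> return 3
    f(p=3) -> return 2  (same call as traced above)
  -> return 5
  f(p=4) -> return 3  (same call as traced above)
-> return 8

Final answer: 8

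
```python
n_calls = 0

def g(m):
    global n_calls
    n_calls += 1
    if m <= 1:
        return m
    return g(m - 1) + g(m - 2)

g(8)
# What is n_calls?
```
Call trace (a repeated sub-call is expanded the first time; later identical calls just restate its return value):
g(m=8)
  g(m=7)
    g(m=6)
      g(m=5)
        g(m=4)
          g(m=3)
            g(m=2)
              g(m=1)
              -> return 1
              g(m=0)
              -> return 0
            -> return 1
            g(m=1)
            -> return 1
          -> return 2
          g(m=2) -> return 1  (same call as traced above)
        -> return 3
        g(m=3) -> return 2  (same call as traced above)
      -> return 5
      g(m=4) -> return 3  (same call as traced above)
    -> return 8
    g(m=5) -> return 5  (same call as traced above)
  -> return 13
  g(m=6) -> return 8  (same call as traced above)
-> return 21

n_calls is incremented once per call, so count the calls in each subtree. Let C(m) = number of calls made by g(m).
C(0) = C(1) = 1 (base case, no recursion); C(m) = 1 + C(m - 1) + C(m - 2) otherwise.
C(2) = 1 + C(1) + C(0) = 1 + 1 + 1 = 3
C(3) = 1 + C(2) + C(1) = 1 + 3 + 1 = 5
C(4) = 1 + C(3) + C(2) = 1 + 5 + 3 = 9
C(5) = 1 + C(4) + C(3) = 1 + 9 + 5 = 15
C(6) = 1 + C(5) + C(4) = 1 + 15 + 9 = 25
C(7) = 1 + C(6) + C(5) = 1 + 25 + 15 = 41
C(8) = 1 + C(7) + C(6) = 1 + 41 + 25 = 67
n_calls = C(8) = 67

Final answer: 67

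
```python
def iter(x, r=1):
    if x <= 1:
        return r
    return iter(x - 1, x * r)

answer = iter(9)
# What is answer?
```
Call trace:
iter(x=9, r=1)
  iter(x=8, r=9)
    iter(x=7, r=72)
      iter(x=6, r=504)
        iter(x=5, r=3024)
          iter(x=4, r=15120)
            iter(x=3, r=60480)
              iter(x=2, r=181440)
                iter(x=1, r=362880)
                -> return 362880
              -> return 362880
            -> return 362880
          -> return 362880
        -> return 362880
      -> return 362880
    -> return 362880
  -> return 362880
-> return 362880

Final answer: 362880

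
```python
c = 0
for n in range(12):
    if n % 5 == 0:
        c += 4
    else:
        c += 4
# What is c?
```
Trace:
  c=0
  c=4, n=0
  c=8, n=1
  c=12, n=2
  c=16, n=3
  c=20, n=4
  c=24, n=5
  c=28, n=6
  c=32, n=7
  c=36, n=8
  c=40, n=9
  c=44, n=10
  c=48, n=11

Final answer: 48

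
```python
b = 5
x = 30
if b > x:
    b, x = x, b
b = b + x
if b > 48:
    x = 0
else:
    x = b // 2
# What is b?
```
Trace:
  b=5
  b=5, x=30
  b=5, x=30
  b=35, x=30
  b=35, x=17

Final answer: 35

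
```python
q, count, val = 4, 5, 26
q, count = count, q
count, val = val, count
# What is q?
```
Trace:
  q=4, count=5, val=26
  q=5, count=4, val=26
  q=5, count=26, val=4

Final answer: 5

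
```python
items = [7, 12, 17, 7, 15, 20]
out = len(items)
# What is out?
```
Trace:
  items=[7, 12, 17, 7, 15, 20]
  items=[7, 12, 17, 7, 15, 20], out=6

Final answer: 6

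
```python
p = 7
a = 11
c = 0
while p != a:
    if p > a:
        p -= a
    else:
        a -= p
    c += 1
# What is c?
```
Trace:
  p=7
  p=7, a=11
  p=7, a=11, c=0
  p=7, a=4, c=1
  p=3, a=4, c=2
  p=3, a=1, c=3
  p=2, a=1, c=4
  p=1, a=1, c=5

Final answer: 5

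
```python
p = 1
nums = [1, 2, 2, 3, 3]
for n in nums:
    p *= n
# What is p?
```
Trace:
  p=1
  p=1, n=1
  p=2, n=2
  p=4, n=2
  p=12, n=3
  p=36, n=3

Final answer: 36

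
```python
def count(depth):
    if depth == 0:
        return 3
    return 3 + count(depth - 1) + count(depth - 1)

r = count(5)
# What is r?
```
Call trace (a repeated sub-call is expanded the first time; later identical calls just restate its return value):
count(depth=5)
  count(depth=4)
    count(depth=3)
      count(depth=2)
        count(depth=1)
          count(depth=0)
          -> return 3
          count(depth=0)
          -> return 3
        -> return 9
        count(depth=1) -> return 9  (same call as traced above)
      -> return 21
      count(depth=2) -> return 21  (same call as traced above)
    -> return 45
    count(depth=3) -> return 45  (same call as traced above)
  -> return 93
  count(depth=4) -> return 93  (same call as traced above)
-> return 189

Final answer: 189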